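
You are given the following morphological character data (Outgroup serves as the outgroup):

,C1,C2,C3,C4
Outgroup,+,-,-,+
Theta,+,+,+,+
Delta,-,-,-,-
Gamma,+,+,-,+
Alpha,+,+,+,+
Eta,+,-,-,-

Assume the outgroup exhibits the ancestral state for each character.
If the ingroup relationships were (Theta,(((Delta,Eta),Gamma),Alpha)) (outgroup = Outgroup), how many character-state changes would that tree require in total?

Map each character onto (Theta,(((Delta,Eta),Gamma),Alpha)) (rooted by Outgroup) and count the minimum state changes it requires (Fitch parsimony):
C1: 1; C2: 2; C3: 2; C4: 1.
Total tree length = 6.

6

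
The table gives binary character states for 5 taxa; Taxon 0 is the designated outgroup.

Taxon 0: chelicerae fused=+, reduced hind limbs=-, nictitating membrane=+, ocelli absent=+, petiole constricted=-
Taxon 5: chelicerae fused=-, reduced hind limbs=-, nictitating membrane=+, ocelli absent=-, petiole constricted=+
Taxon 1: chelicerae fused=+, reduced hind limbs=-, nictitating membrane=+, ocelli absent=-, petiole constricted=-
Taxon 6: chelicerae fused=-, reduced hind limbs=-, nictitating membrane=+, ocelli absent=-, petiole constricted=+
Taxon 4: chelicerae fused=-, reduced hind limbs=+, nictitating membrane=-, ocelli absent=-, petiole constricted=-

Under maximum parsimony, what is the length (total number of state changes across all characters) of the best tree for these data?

5

Character polarity is set by the outgroup: the derived state is whichever differs from the outgroup's state, so for chelicerae fused, nictitating membrane, ocelli absent the derived state is '-', and for the remaining characters it is '+'.
chelicerae fused (derived state '-') is shared by Taxon 4, Taxon 5, and Taxon 6 — a synapomorphy uniting that clade.
reduced hind limbs (derived state '+') is unique to Taxon 4 (autapomorphy; uninformative for grouping).
nictitating membrane (derived state '-') is unique to Taxon 4 (autapomorphy; uninformative for grouping).
ocelli absent (derived state '-') is shared by all ingroup taxa — unites the whole ingroup.
petiole constricted: derived state '+' in Taxon 5 and Taxon 6 only — synapomorphy for {Taxon 5, Taxon 6}.
Most parsimonious ingroup topology: (((Taxon 5,Taxon 6),Taxon 4),Taxon 1).
Changes per character on this tree: chelicerae fused: 1; reduced hind limbs: 1; nictitating membrane: 1; ocelli absent: 1; petiole constricted: 1.
Total = 5.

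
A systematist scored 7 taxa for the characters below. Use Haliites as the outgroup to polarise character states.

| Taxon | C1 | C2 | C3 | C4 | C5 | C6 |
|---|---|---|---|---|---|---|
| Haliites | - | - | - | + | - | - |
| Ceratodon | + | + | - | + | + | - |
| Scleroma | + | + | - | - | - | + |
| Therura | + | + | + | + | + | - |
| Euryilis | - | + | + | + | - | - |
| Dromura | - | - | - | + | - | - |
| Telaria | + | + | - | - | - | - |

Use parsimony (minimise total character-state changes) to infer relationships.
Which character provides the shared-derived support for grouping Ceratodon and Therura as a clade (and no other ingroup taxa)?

Character polarity is set by the outgroup: the derived state is whichever differs from the outgroup's state, so for C4 the derived state is '-', and for the remaining characters it is '+'.
C1 (derived state '+') is shared by Ceratodon, Scleroma, Telaria, and Therura — a synapomorphy uniting that clade.
C2 (derived state '+') is shared by Ceratodon, Euryilis, Scleroma, Telaria, and Therura — a synapomorphy uniting that clade.
C3 (state '+') occurs in Euryilis and Therura but conflicts with the nesting implied by the other characters — most parsimoniously interpreted as homoplasy.
Only Scleroma and Telaria show the derived state '-' for C4, supporting them as a clade.
C5: derived state '+' in Ceratodon and Therura only — synapomorphy for {Ceratodon, Therura}.
C6: derived state '+' in Scleroma only — an autapomorphy, so it tells us nothing about relationships among taxa.
Most parsimonious ingroup topology: ((((Ceratodon,Therura),(Scleroma,Telaria)),Euryilis),Dromura).
The clade {Ceratodon, Therura} is supported by C5: its derived state '+' occurs in exactly those taxa and in no other taxon (including the outgroup).

C5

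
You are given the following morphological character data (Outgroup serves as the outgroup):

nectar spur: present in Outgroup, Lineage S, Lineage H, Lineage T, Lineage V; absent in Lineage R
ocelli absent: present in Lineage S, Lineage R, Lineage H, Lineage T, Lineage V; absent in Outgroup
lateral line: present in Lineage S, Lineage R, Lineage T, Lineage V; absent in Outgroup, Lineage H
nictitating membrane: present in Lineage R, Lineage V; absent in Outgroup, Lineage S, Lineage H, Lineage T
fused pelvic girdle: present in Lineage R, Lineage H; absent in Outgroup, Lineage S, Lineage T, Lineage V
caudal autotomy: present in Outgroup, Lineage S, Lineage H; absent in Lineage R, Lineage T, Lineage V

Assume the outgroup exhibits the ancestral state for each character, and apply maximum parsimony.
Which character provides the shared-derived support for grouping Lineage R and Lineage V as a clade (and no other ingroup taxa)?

Character polarity is set by the outgroup: the derived state is whichever differs from the outgroup's state, so for nectar spur, caudal autotomy the derived state is 'absent', and for the remaining characters it is 'present'.
nectar spur (derived state 'absent') is unique to Lineage R (autapomorphy; uninformative for grouping).
ocelli absent (derived state 'present') is shared by all ingroup taxa — unites the whole ingroup.
lateral line: derived state 'present' in Lineage R, Lineage S, Lineage T, and Lineage V only — synapomorphy for {Lineage R, Lineage S, Lineage T, Lineage V}.
Only Lineage R and Lineage V show the derived state 'present' for nictitating membrane, supporting them as a clade.
fused pelvic girdle (state 'present') occurs in Lineage H and Lineage R but conflicts with the nesting implied by the other characters — most parsimoniously interpreted as homoplasy.
caudal autotomy (derived state 'absent') is shared by Lineage R, Lineage T, and Lineage V — a synapomorphy uniting that clade.
Most parsimonious ingroup topology: ((Lineage S,((Lineage R,Lineage V),Lineage T)),Lineage H).
The clade {Lineage R, Lineage V} is supported by nictitating membrane: its derived state 'present' occurs in exactly those taxa and in no other taxon (including the outgroup).

nictitating membrane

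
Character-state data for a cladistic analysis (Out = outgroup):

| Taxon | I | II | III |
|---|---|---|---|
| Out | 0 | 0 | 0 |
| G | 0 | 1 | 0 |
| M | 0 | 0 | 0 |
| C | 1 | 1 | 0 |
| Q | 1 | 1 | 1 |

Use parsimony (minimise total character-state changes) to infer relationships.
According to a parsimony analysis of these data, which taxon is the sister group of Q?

The outgroup has state '0' for every character, so '1' is the derived state throughout.
I (derived state '1') is shared by C and Q — a synapomorphy uniting that clade.
Only C, G, and Q show the derived state '1' for II, supporting them as a clade.
III: derived state '1' in Q only — an autapomorphy, so it tells us nothing about relationships among taxa.
Most parsimonious ingroup topology: ((G,(C,Q)),M).
Q and C form a cherry on this tree, so they are sister taxa.

C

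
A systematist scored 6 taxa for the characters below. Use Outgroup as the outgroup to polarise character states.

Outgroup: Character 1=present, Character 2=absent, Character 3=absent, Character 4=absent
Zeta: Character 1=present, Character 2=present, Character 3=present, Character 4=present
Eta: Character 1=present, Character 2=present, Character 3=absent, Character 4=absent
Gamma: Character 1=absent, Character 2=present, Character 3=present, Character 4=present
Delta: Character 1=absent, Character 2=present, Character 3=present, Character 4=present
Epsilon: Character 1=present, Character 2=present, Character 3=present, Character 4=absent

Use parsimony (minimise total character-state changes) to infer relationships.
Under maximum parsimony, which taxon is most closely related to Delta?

Character polarity is set by the outgroup: the derived state is whichever differs from the outgroup's state, so for Character 1 the derived state is 'absent', and for the remaining characters it is 'present'.
Only Delta and Gamma show the derived state 'absent' for Character 1, supporting them as a clade.
All ingroup taxa share the derived state 'present' for Character 2; it defines the ingroup but does not resolve relationships within it.
Character 3: derived state 'present' in Delta, Epsilon, Gamma, and Zeta only — synapomorphy for {Delta, Epsilon, Gamma, Zeta}.
Only Delta, Gamma, and Zeta show the derived state 'present' for Character 4, supporting them as a clade.
Most parsimonious ingroup topology: (((Zeta,(Gamma,Delta)),Epsilon),Eta).
Delta and Gamma form a cherry on this tree, so they are sister taxa.

Gamma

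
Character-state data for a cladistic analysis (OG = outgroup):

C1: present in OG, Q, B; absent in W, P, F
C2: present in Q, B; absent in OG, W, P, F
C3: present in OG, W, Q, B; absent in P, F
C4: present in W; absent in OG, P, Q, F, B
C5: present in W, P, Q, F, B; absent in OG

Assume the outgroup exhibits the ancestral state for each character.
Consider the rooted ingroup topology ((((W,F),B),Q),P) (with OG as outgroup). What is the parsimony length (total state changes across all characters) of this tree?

8

Map each character onto ((((W,F),B),Q),P) (rooted by OG) and count the minimum state changes it requires (Fitch parsimony):
C1: 2; C2: 2; C3: 2; C4: 1; C5: 1.
Total tree length = 8.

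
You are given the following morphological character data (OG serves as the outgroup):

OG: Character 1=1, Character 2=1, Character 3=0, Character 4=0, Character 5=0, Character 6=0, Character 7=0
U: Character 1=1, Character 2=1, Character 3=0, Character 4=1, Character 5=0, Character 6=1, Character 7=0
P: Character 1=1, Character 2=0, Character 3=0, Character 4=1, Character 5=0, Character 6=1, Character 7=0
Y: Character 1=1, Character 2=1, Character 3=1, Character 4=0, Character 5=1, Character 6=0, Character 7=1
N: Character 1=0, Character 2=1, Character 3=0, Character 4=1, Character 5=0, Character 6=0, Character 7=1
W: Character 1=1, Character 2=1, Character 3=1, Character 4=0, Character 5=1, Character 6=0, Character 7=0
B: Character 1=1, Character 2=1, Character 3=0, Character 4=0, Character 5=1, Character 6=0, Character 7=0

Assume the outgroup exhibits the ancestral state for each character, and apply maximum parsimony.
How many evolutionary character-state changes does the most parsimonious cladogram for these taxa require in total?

Character polarity is set by the outgroup: the derived state is whichever differs from the outgroup's state, so for Character 1, Character 2 the derived state is '0', and for the remaining characters it is '1'.
Character 1 (derived state '0') is unique to N (autapomorphy; uninformative for grouping).
Character 2 (derived state '0') is unique to P (autapomorphy; uninformative for grouping).
Character 3 (derived state '1') is shared by W and Y — a synapomorphy uniting that clade.
Character 4: derived state '1' in N, P, and U only — synapomorphy for {N, P, U}.
Character 5 (derived state '1') is shared by B, W, and Y — a synapomorphy uniting that clade.
Character 6 (derived state '1') is shared by P and U — a synapomorphy uniting that clade.
Character 7 (state '1') occurs in N and Y but conflicts with the nesting implied by the other characters — most parsimoniously interpreted as homoplasy.
Most parsimonious ingroup topology: (((U,P),N),((Y,W),B)).
Changes per character on this tree: Character 1: 1; Character 2: 1; Character 3: 1; Character 4: 1; Character 5: 1; Character 6: 1; Character 7: 2.
Total = 8.

8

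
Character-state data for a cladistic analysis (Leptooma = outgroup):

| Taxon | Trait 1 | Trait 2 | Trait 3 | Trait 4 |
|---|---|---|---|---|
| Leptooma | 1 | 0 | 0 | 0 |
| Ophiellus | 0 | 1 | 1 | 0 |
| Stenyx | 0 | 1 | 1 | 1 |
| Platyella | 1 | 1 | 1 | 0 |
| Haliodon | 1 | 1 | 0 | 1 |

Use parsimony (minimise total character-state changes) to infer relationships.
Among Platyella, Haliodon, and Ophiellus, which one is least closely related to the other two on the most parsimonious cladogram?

Haliodon

Character polarity is set by the outgroup: the derived state is whichever differs from the outgroup's state, so for Trait 1 the derived state is '0', and for the remaining characters it is '1'.
Trait 1: derived state '0' in Ophiellus and Stenyx only — synapomorphy for {Ophiellus, Stenyx}.
Trait 2 (derived state '1') is shared by all ingroup taxa — unites the whole ingroup.
Trait 3: derived state '1' in Ophiellus, Platyella, and Stenyx only — synapomorphy for {Ophiellus, Platyella, Stenyx}.
Trait 4 (state '1') occurs in Haliodon and Stenyx but conflicts with the nesting implied by the other characters — most parsimoniously interpreted as homoplasy.
Most parsimonious ingroup topology: (((Ophiellus,Stenyx),Platyella),Haliodon).
Platyella and Ophiellus share a more recent common ancestor with each other than either does with Haliodon, so Haliodon is the least closely related of the three.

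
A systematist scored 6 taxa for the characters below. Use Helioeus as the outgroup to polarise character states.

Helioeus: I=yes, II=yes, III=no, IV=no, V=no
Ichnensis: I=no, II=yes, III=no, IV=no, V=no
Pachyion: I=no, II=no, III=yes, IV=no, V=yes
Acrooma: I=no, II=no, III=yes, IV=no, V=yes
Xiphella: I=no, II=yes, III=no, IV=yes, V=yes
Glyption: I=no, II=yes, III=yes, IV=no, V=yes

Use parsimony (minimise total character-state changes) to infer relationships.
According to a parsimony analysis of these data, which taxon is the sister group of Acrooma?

Pachyion

Character polarity is set by the outgroup: the derived state is whichever differs from the outgroup's state, so for I, II the derived state is 'no', and for the remaining characters it is 'yes'.
I (derived state 'no') is shared by all ingroup taxa — unites the whole ingroup.
Only Acrooma and Pachyion show the derived state 'no' for II, supporting them as a clade.
Only Acrooma, Glyption, and Pachyion show the derived state 'yes' for III, supporting them as a clade.
IV (derived state 'yes') is unique to Xiphella (autapomorphy; uninformative for grouping).
V: derived state 'yes' in Acrooma, Glyption, Pachyion, and Xiphella only — synapomorphy for {Acrooma, Glyption, Pachyion, Xiphella}.
Most parsimonious ingroup topology: (Ichnensis,(((Pachyion,Acrooma),Glyption),Xiphella)).
Acrooma and Pachyion form a cherry on this tree, so they are sister taxa.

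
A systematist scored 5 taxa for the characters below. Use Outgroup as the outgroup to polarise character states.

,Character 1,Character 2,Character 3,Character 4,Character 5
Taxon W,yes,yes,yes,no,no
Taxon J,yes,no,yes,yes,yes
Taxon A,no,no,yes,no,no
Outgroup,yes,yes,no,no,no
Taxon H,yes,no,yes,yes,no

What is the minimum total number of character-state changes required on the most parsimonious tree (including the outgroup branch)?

5

Character polarity is set by the outgroup: the derived state is whichever differs from the outgroup's state, so for Character 1, Character 2 the derived state is 'no', and for the remaining characters it is 'yes'.
Character 1: derived state 'no' in Taxon A only — an autapomorphy, so it tells us nothing about relationships among taxa.
Character 2: derived state 'no' in Taxon A, Taxon H, and Taxon J only — synapomorphy for {Taxon A, Taxon H, Taxon J}.
Character 3 (derived state 'yes') is shared by all ingroup taxa — unites the whole ingroup.
Only Taxon H and Taxon J show the derived state 'yes' for Character 4, supporting them as a clade.
Character 5: derived state 'yes' in Taxon J only — an autapomorphy, so it tells us nothing about relationships among taxa.
Most parsimonious ingroup topology: ((Taxon A,(Taxon J,Taxon H)),Taxon W).
Changes per character on this tree: Character 1: 1; Character 2: 1; Character 3: 1; Character 4: 1; Character 5: 1.
Total = 5.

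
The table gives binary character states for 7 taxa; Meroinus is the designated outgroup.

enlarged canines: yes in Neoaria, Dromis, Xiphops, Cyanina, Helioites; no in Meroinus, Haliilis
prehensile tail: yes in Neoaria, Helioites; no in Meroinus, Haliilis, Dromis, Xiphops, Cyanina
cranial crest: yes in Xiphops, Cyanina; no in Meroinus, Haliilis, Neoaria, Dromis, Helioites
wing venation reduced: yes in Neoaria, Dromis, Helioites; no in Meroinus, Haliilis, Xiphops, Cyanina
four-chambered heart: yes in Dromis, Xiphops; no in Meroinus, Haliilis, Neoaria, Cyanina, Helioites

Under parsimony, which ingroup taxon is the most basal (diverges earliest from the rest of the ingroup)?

Haliilis

The outgroup has state 'no' for every character, so 'yes' is the derived state throughout.
Only Cyanina, Dromis, Helioites, Neoaria, and Xiphops show the derived state 'yes' for enlarged canines, supporting them as a clade.
prehensile tail (derived state 'yes') is shared by Helioites and Neoaria — a synapomorphy uniting that clade.
cranial crest (derived state 'yes') is shared by Cyanina and Xiphops — a synapomorphy uniting that clade.
wing venation reduced: derived state 'yes' in Dromis, Helioites, and Neoaria only — synapomorphy for {Dromis, Helioites, Neoaria}.
four-chambered heart groups Dromis and Xiphops, which is incompatible with the clades supported by the remaining characters; treating it as convergent (homoplasy) costs fewer steps than any alternative tree.
Most parsimonious ingroup topology: (((Cyanina,Xiphops),((Helioites,Neoaria),Dromis)),Haliilis).
Haliilis is sister to the clade containing all other ingroup taxa, so it is the earliest-diverging (most basal) ingroup lineage.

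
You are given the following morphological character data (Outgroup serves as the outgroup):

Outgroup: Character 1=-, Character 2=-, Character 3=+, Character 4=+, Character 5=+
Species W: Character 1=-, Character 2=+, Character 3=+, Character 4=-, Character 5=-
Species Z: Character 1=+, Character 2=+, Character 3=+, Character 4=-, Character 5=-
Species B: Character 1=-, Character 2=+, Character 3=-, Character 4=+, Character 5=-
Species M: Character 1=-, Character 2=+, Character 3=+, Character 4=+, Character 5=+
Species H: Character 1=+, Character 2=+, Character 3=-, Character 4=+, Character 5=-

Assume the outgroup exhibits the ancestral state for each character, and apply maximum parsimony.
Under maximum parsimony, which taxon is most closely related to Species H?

Character polarity is set by the outgroup: the derived state is whichever differs from the outgroup's state, so for Character 3, Character 4, Character 5 the derived state is '-', and for the remaining characters it is '+'.
Character 1 groups Species H and Species Z, which is incompatible with the clades supported by the remaining characters; treating it as convergent (homoplasy) costs fewer steps than any alternative tree.
All ingroup taxa share the derived state '+' for Character 2; it defines the ingroup but does not resolve relationships within it.
Only Species B and Species H show the derived state '-' for Character 3, supporting them as a clade.
Character 4: derived state '-' in Species W and Species Z only — synapomorphy for {Species W, Species Z}.
Character 5: derived state '-' in Species B, Species H, Species W, and Species Z only — synapomorphy for {Species B, Species H, Species W, Species Z}.
Most parsimonious ingroup topology: (((Species W,Species Z),(Species B,Species H)),Species M).
Species H and Species B form a cherry on this tree, so they are sister taxa.

Species B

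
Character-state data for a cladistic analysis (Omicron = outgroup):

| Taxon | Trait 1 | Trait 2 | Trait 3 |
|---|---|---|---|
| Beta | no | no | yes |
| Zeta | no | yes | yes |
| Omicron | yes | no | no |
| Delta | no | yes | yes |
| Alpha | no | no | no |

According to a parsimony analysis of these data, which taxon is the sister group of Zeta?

Character polarity is set by the outgroup: the derived state is whichever differs from the outgroup's state, so for Trait 1 the derived state is 'no', and for the remaining characters it is 'yes'.
Trait 1 (derived state 'no') is shared by all ingroup taxa — unites the whole ingroup.
Only Delta and Zeta show the derived state 'yes' for Trait 2, supporting them as a clade.
Trait 3 (derived state 'yes') is shared by Beta, Delta, and Zeta — a synapomorphy uniting that clade.
Most parsimonious ingroup topology: ((Beta,(Zeta,Delta)),Alpha).
Zeta and Delta form a cherry on this tree, so they are sister taxa.

Delta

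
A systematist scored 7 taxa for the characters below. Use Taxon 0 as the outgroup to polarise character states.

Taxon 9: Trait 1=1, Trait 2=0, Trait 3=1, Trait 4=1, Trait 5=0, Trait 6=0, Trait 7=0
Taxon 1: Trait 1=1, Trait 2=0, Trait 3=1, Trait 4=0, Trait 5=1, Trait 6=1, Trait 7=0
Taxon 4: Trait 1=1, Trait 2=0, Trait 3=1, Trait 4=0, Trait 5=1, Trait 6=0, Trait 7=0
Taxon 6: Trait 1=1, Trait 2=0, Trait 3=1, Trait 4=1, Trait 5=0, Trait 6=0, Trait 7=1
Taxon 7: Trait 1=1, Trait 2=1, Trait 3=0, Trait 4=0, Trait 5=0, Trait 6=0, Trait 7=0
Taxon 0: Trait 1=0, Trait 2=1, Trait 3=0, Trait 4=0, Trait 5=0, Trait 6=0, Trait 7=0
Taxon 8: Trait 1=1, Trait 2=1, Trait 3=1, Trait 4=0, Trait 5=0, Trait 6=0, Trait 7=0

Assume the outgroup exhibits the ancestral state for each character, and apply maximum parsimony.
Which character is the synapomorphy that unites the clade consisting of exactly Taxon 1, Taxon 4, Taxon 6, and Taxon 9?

Character polarity is set by the outgroup: the derived state is whichever differs from the outgroup's state, so for Trait 2 the derived state is '0', and for the remaining characters it is '1'.
All ingroup taxa share the derived state '1' for Trait 1; it defines the ingroup but does not resolve relationships within it.
Only Taxon 1, Taxon 4, Taxon 6, and Taxon 9 show the derived state '0' for Trait 2, supporting them as a clade.
Trait 3: derived state '1' in Taxon 1, Taxon 4, Taxon 6, Taxon 8, and Taxon 9 only — synapomorphy for {Taxon 1, Taxon 4, Taxon 6, Taxon 8, Taxon 9}.
Trait 4 (derived state '1') is shared by Taxon 6 and Taxon 9 — a synapomorphy uniting that clade.
Only Taxon 1 and Taxon 4 show the derived state '1' for Trait 5, supporting them as a clade.
Trait 6: derived state '1' in Taxon 1 only — an autapomorphy, so it tells us nothing about relationships among taxa.
Trait 7 (derived state '1') is unique to Taxon 6 (autapomorphy; uninformative for grouping).
Most parsimonious ingroup topology: ((((Taxon 9,Taxon 6),(Taxon 1,Taxon 4)),Taxon 8),Taxon 7).
The clade {Taxon 1, Taxon 4, Taxon 6, Taxon 9} is supported by Trait 2: its derived state '0' occurs in exactly those taxa and in no other taxon (including the outgroup).

Trait 2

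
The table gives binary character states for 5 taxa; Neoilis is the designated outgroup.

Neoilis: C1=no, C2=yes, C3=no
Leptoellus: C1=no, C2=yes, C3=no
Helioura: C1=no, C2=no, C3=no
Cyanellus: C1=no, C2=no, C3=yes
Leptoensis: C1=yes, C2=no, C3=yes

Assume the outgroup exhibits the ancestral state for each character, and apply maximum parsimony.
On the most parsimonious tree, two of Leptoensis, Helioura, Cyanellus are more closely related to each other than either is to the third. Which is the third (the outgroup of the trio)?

Helioura

Character polarity is set by the outgroup: the derived state is whichever differs from the outgroup's state, so for C2 the derived state is 'no', and for the remaining characters it is 'yes'.
C1: derived state 'yes' in Leptoensis only — an autapomorphy, so it tells us nothing about relationships among taxa.
C2: derived state 'no' in Cyanellus, Helioura, and Leptoensis only — synapomorphy for {Cyanellus, Helioura, Leptoensis}.
Only Cyanellus and Leptoensis show the derived state 'yes' for C3, supporting them as a clade.
Most parsimonious ingroup topology: (Leptoellus,(Helioura,(Cyanellus,Leptoensis))).
Leptoensis and Cyanellus share a more recent common ancestor with each other than either does with Helioura, so Helioura is the least closely related of the three.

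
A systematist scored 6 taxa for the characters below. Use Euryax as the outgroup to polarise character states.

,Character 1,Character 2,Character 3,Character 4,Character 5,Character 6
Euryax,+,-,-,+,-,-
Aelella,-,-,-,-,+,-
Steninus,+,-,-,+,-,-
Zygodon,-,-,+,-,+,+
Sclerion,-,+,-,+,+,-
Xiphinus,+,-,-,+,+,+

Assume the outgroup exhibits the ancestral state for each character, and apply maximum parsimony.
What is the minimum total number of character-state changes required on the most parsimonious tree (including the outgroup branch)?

7

Character polarity is set by the outgroup: the derived state is whichever differs from the outgroup's state, so for Character 1, Character 4 the derived state is '-', and for the remaining characters it is '+'.
Character 1 (derived state '-') is shared by Aelella, Sclerion, and Zygodon — a synapomorphy uniting that clade.
Character 2 (derived state '+') is unique to Sclerion (autapomorphy; uninformative for grouping).
Character 3: derived state '+' in Zygodon only — an autapomorphy, so it tells us nothing about relationships among taxa.
Only Aelella and Zygodon show the derived state '-' for Character 4, supporting them as a clade.
Character 5 (derived state '+') is shared by Aelella, Sclerion, Xiphinus, and Zygodon — a synapomorphy uniting that clade.
Character 6 groups Xiphinus and Zygodon, which is incompatible with the clades supported by the remaining characters; treating it as convergent (homoplasy) costs fewer steps than any alternative tree.
Most parsimonious ingroup topology: ((((Aelella,Zygodon),Sclerion),Xiphinus),Steninus).
Changes per character on this tree: Character 1: 1; Character 2: 1; Character 3: 1; Character 4: 1; Character 5: 1; Character 6: 2.
Total = 7.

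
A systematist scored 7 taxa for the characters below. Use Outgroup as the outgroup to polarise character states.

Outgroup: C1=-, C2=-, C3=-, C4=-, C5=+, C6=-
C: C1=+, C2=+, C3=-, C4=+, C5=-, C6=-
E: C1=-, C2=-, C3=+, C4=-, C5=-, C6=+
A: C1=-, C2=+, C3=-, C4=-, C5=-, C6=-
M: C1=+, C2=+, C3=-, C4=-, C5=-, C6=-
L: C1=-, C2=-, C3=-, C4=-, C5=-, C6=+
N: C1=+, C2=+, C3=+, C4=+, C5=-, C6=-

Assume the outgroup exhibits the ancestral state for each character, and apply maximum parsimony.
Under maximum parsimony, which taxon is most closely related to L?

E

Character polarity is set by the outgroup: the derived state is whichever differs from the outgroup's state, so for C5 the derived state is '-', and for the remaining characters it is '+'.
C1: derived state '+' in C, M, and N only — synapomorphy for {C, M, N}.
Only A, C, M, and N show the derived state '+' for C2, supporting them as a clade.
C3 (state '+') occurs in E and N but conflicts with the nesting implied by the other characters — most parsimoniously interpreted as homoplasy.
C4 (derived state '+') is shared by C and N — a synapomorphy uniting that clade.
All ingroup taxa share the derived state '-' for C5; it defines the ingroup but does not resolve relationships within it.
C6 (derived state '+') is shared by E and L — a synapomorphy uniting that clade.
Most parsimonious ingroup topology: ((((C,N),M),A),(E,L)).
L and E form a cherry on this tree, so they are sister taxa.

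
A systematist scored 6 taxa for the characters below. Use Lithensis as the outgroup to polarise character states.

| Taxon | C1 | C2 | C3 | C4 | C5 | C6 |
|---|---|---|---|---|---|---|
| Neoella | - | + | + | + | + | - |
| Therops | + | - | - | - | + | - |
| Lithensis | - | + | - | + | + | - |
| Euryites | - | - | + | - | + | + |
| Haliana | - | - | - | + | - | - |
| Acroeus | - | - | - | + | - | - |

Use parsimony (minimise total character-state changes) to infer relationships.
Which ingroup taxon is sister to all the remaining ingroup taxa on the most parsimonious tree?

Neoella

Character polarity is set by the outgroup: the derived state is whichever differs from the outgroup's state, so for C2, C4, C5 the derived state is '-', and for the remaining characters it is '+'.
C1 (derived state '+') is unique to Therops (autapomorphy; uninformative for grouping).
C2: derived state '-' in Acroeus, Euryites, Haliana, and Therops only — synapomorphy for {Acroeus, Euryites, Haliana, Therops}.
C3 groups Euryites and Neoella, which is incompatible with the clades supported by the remaining characters; treating it as convergent (homoplasy) costs fewer steps than any alternative tree.
C4 (derived state '-') is shared by Euryites and Therops — a synapomorphy uniting that clade.
C5: derived state '-' in Acroeus and Haliana only — synapomorphy for {Acroeus, Haliana}.
C6: derived state '+' in Euryites only — an autapomorphy, so it tells us nothing about relationships among taxa.
Most parsimonious ingroup topology: (((Euryites,Therops),(Haliana,Acroeus)),Neoella).
Neoella is sister to the clade containing all other ingroup taxa, so it is the earliest-diverging (most basal) ingroup lineage.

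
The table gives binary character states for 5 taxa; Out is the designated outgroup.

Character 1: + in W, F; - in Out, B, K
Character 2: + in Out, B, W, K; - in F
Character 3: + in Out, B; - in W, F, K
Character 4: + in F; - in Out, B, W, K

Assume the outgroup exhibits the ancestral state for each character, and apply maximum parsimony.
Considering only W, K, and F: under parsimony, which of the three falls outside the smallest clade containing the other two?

Character polarity is set by the outgroup: the derived state is whichever differs from the outgroup's state, so for Character 2, Character 3 the derived state is '-', and for the remaining characters it is '+'.
Only F and W show the derived state '+' for Character 1, supporting them as a clade.
Character 2: derived state '-' in F only — an autapomorphy, so it tells us nothing about relationships among taxa.
Only F, K, and W show the derived state '-' for Character 3, supporting them as a clade.
Character 4 (derived state '+') is unique to F (autapomorphy; uninformative for grouping).
Most parsimonious ingroup topology: (B,((W,F),K)).
W and F share a more recent common ancestor with each other than either does with K, so K is the least closely related of the three.

K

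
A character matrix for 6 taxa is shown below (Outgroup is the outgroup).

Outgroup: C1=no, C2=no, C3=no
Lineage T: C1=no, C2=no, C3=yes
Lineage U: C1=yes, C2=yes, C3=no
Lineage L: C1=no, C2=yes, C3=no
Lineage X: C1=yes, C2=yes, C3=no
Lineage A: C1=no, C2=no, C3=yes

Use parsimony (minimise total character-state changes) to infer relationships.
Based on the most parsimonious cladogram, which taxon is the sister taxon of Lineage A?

Lineage T

The outgroup has state 'no' for every character, so 'yes' is the derived state throughout.
Only Lineage U and Lineage X show the derived state 'yes' for C1, supporting them as a clade.
Only Lineage L, Lineage U, and Lineage X show the derived state 'yes' for C2, supporting them as a clade.
Only Lineage A and Lineage T show the derived state 'yes' for C3, supporting them as a clade.
Most parsimonious ingroup topology: ((Lineage T,Lineage A),((Lineage U,Lineage X),Lineage L)).
Lineage A and Lineage T form a cherry on this tree, so they are sister taxa.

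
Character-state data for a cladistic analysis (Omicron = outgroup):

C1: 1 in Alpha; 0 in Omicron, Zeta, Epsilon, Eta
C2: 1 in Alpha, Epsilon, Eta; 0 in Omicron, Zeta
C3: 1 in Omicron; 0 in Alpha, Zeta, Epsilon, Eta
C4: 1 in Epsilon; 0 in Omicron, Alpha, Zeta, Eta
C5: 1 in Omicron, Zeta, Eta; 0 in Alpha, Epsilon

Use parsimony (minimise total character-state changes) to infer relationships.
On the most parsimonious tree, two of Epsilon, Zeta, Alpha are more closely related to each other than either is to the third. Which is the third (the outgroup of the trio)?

Character polarity is set by the outgroup: the derived state is whichever differs from the outgroup's state, so for C3, C5 the derived state is '0', and for the remaining characters it is '1'.
C1 (derived state '1') is unique to Alpha (autapomorphy; uninformative for grouping).
C2: derived state '1' in Alpha, Epsilon, and Eta only — synapomorphy for {Alpha, Epsilon, Eta}.
C3 (derived state '0') is shared by all ingroup taxa — unites the whole ingroup.
C4 (derived state '1') is unique to Epsilon (autapomorphy; uninformative for grouping).
C5 (derived state '0') is shared by Alpha and Epsilon — a synapomorphy uniting that clade.
Most parsimonious ingroup topology: (((Alpha,Epsilon),Eta),Zeta).
Alpha and Epsilon share a more recent common ancestor with each other than either does with Zeta, so Zeta is the least closely related of the three.

Zeta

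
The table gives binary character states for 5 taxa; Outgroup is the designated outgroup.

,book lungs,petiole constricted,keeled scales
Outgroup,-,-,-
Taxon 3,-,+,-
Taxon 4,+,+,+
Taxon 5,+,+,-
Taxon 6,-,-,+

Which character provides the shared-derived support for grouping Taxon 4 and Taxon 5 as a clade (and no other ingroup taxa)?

The outgroup has state '-' for every character, so '+' is the derived state throughout.
Only Taxon 4 and Taxon 5 show the derived state '+' for book lungs, supporting them as a clade.
petiole constricted (derived state '+') is shared by Taxon 3, Taxon 4, and Taxon 5 — a synapomorphy uniting that clade.
keeled scales (state '+') occurs in Taxon 4 and Taxon 6 but conflicts with the nesting implied by the other characters — most parsimoniously interpreted as homoplasy.
Most parsimonious ingroup topology: ((Taxon 3,(Taxon 4,Taxon 5)),Taxon 6).
The clade {Taxon 4, Taxon 5} is supported by book lungs: its derived state '+' occurs in exactly those taxa and in no other taxon (including the outgroup).

book lungs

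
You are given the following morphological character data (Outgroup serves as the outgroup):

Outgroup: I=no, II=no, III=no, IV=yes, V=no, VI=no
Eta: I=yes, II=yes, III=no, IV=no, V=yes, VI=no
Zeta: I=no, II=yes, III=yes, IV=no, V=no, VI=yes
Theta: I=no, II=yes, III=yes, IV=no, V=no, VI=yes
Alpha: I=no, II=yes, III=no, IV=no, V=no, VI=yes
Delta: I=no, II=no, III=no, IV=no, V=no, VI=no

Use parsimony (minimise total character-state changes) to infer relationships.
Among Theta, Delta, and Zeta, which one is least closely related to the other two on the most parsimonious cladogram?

Delta

Character polarity is set by the outgroup: the derived state is whichever differs from the outgroup's state, so for IV the derived state is 'no', and for the remaining characters it is 'yes'.
I: derived state 'yes' in Eta only — an autapomorphy, so it tells us nothing about relationships among taxa.
II (derived state 'yes') is shared by Alpha, Eta, Theta, and Zeta — a synapomorphy uniting that clade.
III: derived state 'yes' in Theta and Zeta only — synapomorphy for {Theta, Zeta}.
IV (derived state 'no') is shared by all ingroup taxa — unites the whole ingroup.
V (derived state 'yes') is unique to Eta (autapomorphy; uninformative for grouping).
Only Alpha, Theta, and Zeta show the derived state 'yes' for VI, supporting them as a clade.
Most parsimonious ingroup topology: ((Eta,((Zeta,Theta),Alpha)),Delta).
Theta and Zeta share a more recent common ancestor with each other than either does with Delta, so Delta is the least closely related of the three.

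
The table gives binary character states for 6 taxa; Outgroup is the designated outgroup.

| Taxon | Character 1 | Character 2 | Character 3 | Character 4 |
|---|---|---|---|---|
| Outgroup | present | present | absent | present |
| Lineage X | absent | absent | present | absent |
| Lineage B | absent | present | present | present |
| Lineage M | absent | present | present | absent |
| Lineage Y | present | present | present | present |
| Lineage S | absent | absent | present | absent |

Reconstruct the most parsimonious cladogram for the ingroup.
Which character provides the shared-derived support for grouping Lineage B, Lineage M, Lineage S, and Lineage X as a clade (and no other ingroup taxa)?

Character polarity is set by the outgroup: the derived state is whichever differs from the outgroup's state, so for Character 1, Character 2, Character 4 the derived state is 'absent', and for the remaining characters it is 'present'.
Character 1: derived state 'absent' in Lineage B, Lineage M, Lineage S, and Lineage X only — synapomorphy for {Lineage B, Lineage M, Lineage S, Lineage X}.
Character 2: derived state 'absent' in Lineage S and Lineage X only — synapomorphy for {Lineage S, Lineage X}.
All ingroup taxa share the derived state 'present' for Character 3; it defines the ingroup but does not resolve relationships within it.
Character 4: derived state 'absent' in Lineage M, Lineage S, and Lineage X only — synapomorphy for {Lineage M, Lineage S, Lineage X}.
Most parsimonious ingroup topology: ((((Lineage X,Lineage S),Lineage M),Lineage B),Lineage Y).
The clade {Lineage B, Lineage M, Lineage S, Lineage X} is supported by Character 1: its derived state 'absent' occurs in exactly those taxa and in no other taxon (including the outgroup).

Character 1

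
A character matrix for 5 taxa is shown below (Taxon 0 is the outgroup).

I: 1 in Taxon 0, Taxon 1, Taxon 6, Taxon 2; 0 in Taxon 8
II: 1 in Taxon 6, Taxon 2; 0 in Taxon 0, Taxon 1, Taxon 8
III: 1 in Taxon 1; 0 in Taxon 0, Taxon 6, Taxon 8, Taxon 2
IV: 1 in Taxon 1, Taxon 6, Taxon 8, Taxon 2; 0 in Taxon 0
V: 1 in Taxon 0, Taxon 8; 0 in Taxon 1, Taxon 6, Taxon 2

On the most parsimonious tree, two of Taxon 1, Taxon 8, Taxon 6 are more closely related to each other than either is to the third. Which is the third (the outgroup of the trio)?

Taxon 8

Character polarity is set by the outgroup: the derived state is whichever differs from the outgroup's state, so for I, V the derived state is '0', and for the remaining characters it is '1'.
I: derived state '0' in Taxon 8 only — an autapomorphy, so it tells us nothing about relationships among taxa.
II: derived state '1' in Taxon 2 and Taxon 6 only — synapomorphy for {Taxon 2, Taxon 6}.
III (derived state '1') is unique to Taxon 1 (autapomorphy; uninformative for grouping).
IV (derived state '1') is shared by all ingroup taxa — unites the whole ingroup.
Only Taxon 1, Taxon 2, and Taxon 6 show the derived state '0' for V, supporting them as a clade.
Most parsimonious ingroup topology: ((Taxon 1,(Taxon 6,Taxon 2)),Taxon 8).
Taxon 1 and Taxon 6 share a more recent common ancestor with each other than either does with Taxon 8, so Taxon 8 is the least closely related of the three.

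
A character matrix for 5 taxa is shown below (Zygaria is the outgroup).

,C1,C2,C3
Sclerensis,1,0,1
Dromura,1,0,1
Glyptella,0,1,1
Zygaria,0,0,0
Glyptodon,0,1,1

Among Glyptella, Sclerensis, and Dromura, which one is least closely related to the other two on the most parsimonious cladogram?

The outgroup has state '0' for every character, so '1' is the derived state throughout.
C1 (derived state '1') is shared by Dromura and Sclerensis — a synapomorphy uniting that clade.
Only Glyptella and Glyptodon show the derived state '1' for C2, supporting them as a clade.
All ingroup taxa share the derived state '1' for C3; it defines the ingroup but does not resolve relationships within it.
Most parsimonious ingroup topology: ((Glyptella,Glyptodon),(Dromura,Sclerensis)).
Dromura and Sclerensis share a more recent common ancestor with each other than either does with Glyptella, so Glyptella is the least closely related of the three.

Glyptella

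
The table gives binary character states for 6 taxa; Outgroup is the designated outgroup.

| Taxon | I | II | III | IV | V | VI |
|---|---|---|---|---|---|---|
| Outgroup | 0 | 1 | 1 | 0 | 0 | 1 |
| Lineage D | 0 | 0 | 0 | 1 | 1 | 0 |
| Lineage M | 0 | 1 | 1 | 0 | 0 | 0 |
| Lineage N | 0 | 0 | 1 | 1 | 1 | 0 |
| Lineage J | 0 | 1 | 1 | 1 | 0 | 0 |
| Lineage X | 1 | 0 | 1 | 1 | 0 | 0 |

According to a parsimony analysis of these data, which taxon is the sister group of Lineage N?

Lineage D

Character polarity is set by the outgroup: the derived state is whichever differs from the outgroup's state, so for II, III, VI the derived state is '0', and for the remaining characters it is '1'.
I: derived state '1' in Lineage X only — an autapomorphy, so it tells us nothing about relationships among taxa.
II: derived state '0' in Lineage D, Lineage N, and Lineage X only — synapomorphy for {Lineage D, Lineage N, Lineage X}.
III: derived state '0' in Lineage D only — an autapomorphy, so it tells us nothing about relationships among taxa.
Only Lineage D, Lineage J, Lineage N, and Lineage X show the derived state '1' for IV, supporting them as a clade.
Only Lineage D and Lineage N show the derived state '1' for V, supporting them as a clade.
VI (derived state '0') is shared by all ingroup taxa — unites the whole ingroup.
Most parsimonious ingroup topology: ((((Lineage D,Lineage N),Lineage X),Lineage J),Lineage M).
Lineage N and Lineage D form a cherry on this tree, so they are sister taxa.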